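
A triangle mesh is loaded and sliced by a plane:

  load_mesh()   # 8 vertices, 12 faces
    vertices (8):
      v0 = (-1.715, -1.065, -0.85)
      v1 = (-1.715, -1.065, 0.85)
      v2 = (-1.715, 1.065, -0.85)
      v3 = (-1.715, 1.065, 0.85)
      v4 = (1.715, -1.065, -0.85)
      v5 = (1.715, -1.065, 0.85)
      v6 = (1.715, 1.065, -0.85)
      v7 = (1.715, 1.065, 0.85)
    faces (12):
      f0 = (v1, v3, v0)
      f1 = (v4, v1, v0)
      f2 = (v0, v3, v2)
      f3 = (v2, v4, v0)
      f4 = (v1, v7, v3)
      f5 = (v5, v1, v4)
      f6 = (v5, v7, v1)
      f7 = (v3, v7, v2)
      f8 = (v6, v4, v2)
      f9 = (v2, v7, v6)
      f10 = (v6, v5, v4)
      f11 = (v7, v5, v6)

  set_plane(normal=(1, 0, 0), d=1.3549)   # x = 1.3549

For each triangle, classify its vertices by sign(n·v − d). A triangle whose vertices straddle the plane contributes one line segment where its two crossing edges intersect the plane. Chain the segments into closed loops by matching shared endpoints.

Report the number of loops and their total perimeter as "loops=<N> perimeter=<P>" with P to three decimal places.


Straddling triangles (8 of 12):
  (v4,v1,v0) [+--] → (1.3549, -1.065, -0.671525)–(1.3549, -1.065, -0.85)  len=0.1785
  (v2,v4,v0) [-+-] → (1.3549, -0.841381, -0.85)–(1.3549, -1.065, -0.85)  len=0.2236
  (v1,v7,v3) [-+-] → (1.3549, 0.841381, 0.85)–(1.3549, 1.065, 0.85)  len=0.2236
  (v5,v1,v4) [+-+] → (1.3549, -1.065, 0.85)–(1.3549, -1.065, -0.671525)  len=1.5215
  (v5,v7,v1) [++-] → (1.3549, 0.841381, 0.85)–(1.3549, -1.065, 0.85)  len=1.9064
  (v3,v7,v2) [-+-] → (1.3549, 1.065, 0.85)–(1.3549, 1.065, 0.671525)  len=0.1785
  (v6,v4,v2) [++-] → (1.3549, -0.841381, -0.85)–(1.3549, 1.065, -0.85)  len=1.9064
  (v2,v7,v6) [-++] → (1.3549, 1.065, 0.671525)–(1.3549, 1.065, -0.85)  len=1.5215

Chained into 1 loop(s):
  loop 1: 8 segments, perimeter = 7.6600
Total perimeter = 7.660

loops=1 perimeter=7.660


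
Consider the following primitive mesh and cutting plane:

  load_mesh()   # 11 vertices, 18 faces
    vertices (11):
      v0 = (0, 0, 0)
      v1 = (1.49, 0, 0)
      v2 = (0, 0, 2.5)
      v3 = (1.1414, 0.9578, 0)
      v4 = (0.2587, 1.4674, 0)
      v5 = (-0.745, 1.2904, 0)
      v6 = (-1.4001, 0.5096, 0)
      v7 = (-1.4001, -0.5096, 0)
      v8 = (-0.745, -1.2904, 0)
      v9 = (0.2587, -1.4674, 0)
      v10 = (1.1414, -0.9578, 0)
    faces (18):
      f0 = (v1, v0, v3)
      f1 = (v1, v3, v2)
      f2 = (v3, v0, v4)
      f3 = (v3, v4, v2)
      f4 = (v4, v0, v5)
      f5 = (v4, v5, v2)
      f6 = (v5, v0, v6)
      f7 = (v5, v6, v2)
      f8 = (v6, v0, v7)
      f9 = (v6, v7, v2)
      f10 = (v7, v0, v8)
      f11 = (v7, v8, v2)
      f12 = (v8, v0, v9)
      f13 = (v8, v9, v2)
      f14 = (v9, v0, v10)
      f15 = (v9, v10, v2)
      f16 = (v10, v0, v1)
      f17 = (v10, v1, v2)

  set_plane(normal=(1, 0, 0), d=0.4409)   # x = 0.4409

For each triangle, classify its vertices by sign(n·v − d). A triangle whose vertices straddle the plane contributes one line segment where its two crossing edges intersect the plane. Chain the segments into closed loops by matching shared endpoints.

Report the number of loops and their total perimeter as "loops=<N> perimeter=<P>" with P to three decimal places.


Straddling triangles (8 of 18):
  (v1,v0,v3) [+-+] → (0.4409, 0, 0)–(0.4409, 0.369979, 0)  len=0.3700
  (v1,v3,v2) [++-] → (0.4409, 0.369979, 1.5343)–(0.4409, 0, 1.76023)  len=0.4335
  (v3,v0,v4) [+--] → (0.4409, 0.369979, 0)–(0.4409, 1.36221, 0)  len=0.9922
  (v3,v4,v2) [+--] → (0.4409, 1.36221, 0)–(0.4409, 0.369979, 1.5343)  len=1.8272
  (v9,v0,v10) [--+] → (0.4409, -0.369979, 0)–(0.4409, -1.36221, 0)  len=0.9922
  (v9,v10,v2) [-+-] → (0.4409, -1.36221, 0)–(0.4409, -0.369979, 1.5343)  len=1.8272
  (v10,v0,v1) [+-+] → (0.4409, -0.369979, 0)–(0.4409, 0, 0)  len=0.3700
  (v10,v1,v2) [++-] → (0.4409, 0, 1.76023)–(0.4409, -0.369979, 1.5343)  len=0.4335

Chained into 1 loop(s):
  loop 1: 8 segments, perimeter = 7.2458
Total perimeter = 7.246

loops=1 perimeter=7.246


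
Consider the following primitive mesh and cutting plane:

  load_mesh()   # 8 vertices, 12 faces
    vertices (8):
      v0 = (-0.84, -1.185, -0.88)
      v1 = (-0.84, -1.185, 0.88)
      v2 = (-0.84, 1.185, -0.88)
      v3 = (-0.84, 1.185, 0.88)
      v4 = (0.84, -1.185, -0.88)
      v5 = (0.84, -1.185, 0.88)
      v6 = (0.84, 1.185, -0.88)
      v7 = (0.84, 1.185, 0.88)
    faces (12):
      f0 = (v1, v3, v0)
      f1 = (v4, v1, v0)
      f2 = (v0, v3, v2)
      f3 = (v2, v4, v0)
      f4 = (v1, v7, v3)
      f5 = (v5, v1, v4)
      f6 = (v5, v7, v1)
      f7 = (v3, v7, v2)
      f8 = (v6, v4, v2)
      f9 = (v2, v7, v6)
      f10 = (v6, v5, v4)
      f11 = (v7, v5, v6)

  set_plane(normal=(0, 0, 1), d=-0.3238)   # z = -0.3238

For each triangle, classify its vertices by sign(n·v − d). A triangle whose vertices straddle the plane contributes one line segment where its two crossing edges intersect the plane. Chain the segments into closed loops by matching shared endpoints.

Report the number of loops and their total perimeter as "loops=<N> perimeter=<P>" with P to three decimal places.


loops=1 perimeter=8.100

Straddling triangles (8 of 12):
  (v1,v3,v0) [++-] → (-0.84, -0.436026, -0.3238)–(-0.84, -1.185, -0.3238)  len=0.7490
  (v4,v1,v0) [-+-] → (0.309082, -1.185, -0.3238)–(-0.84, -1.185, -0.3238)  len=1.1491
  (v0,v3,v2) [-+-] → (-0.84, -0.436026, -0.3238)–(-0.84, 1.185, -0.3238)  len=1.6210
  (v5,v1,v4) [++-] → (0.309082, -1.185, -0.3238)–(0.84, -1.185, -0.3238)  len=0.5309
  (v3,v7,v2) [++-] → (-0.309082, 1.185, -0.3238)–(-0.84, 1.185, -0.3238)  len=0.5309
  (v2,v7,v6) [-+-] → (-0.309082, 1.185, -0.3238)–(0.84, 1.185, -0.3238)  len=1.1491
  (v6,v5,v4) [-+-] → (0.84, 0.436026, -0.3238)–(0.84, -1.185, -0.3238)  len=1.6210
  (v7,v5,v6) [++-] → (0.84, 0.436026, -0.3238)–(0.84, 1.185, -0.3238)  len=0.7490

Chained into 1 loop(s):
  loop 1: 8 segments, perimeter = 8.1000
Total perimeter = 8.100


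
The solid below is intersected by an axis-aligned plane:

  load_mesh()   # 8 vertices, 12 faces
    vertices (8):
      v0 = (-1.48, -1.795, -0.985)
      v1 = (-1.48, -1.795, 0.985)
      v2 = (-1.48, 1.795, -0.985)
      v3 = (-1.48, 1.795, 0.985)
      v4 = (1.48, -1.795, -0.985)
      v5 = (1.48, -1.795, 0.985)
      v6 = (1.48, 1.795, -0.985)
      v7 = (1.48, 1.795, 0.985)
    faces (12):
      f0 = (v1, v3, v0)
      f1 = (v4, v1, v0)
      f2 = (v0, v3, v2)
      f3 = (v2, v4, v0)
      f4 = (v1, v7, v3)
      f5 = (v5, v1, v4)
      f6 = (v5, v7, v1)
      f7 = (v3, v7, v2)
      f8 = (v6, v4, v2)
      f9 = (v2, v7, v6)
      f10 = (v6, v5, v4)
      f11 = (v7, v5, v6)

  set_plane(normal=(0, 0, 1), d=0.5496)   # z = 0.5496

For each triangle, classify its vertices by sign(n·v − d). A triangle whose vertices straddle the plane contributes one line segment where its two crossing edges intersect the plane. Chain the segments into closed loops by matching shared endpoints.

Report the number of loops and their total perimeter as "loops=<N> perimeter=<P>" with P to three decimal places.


Straddling triangles (8 of 12):
  (v1,v3,v0) [++-] → (-1.48, 1.00156, 0.5496)–(-1.48, -1.795, 0.5496)  len=2.7966
  (v4,v1,v0) [-+-] → (-0.825795, -1.795, 0.5496)–(-1.48, -1.795, 0.5496)  len=0.6542
  (v0,v3,v2) [-+-] → (-1.48, 1.00156, 0.5496)–(-1.48, 1.795, 0.5496)  len=0.7934
  (v5,v1,v4) [++-] → (-0.825795, -1.795, 0.5496)–(1.48, -1.795, 0.5496)  len=2.3058
  (v3,v7,v2) [++-] → (0.825795, 1.795, 0.5496)–(-1.48, 1.795, 0.5496)  len=2.3058
  (v2,v7,v6) [-+-] → (0.825795, 1.795, 0.5496)–(1.48, 1.795, 0.5496)  len=0.6542
  (v6,v5,v4) [-+-] → (1.48, -1.00156, 0.5496)–(1.48, -1.795, 0.5496)  len=0.7934
  (v7,v5,v6) [++-] → (1.48, -1.00156, 0.5496)–(1.48, 1.795, 0.5496)  len=2.7966

Chained into 1 loop(s):
  loop 1: 8 segments, perimeter = 13.1000
Total perimeter = 13.100

loops=1 perimeter=13.100


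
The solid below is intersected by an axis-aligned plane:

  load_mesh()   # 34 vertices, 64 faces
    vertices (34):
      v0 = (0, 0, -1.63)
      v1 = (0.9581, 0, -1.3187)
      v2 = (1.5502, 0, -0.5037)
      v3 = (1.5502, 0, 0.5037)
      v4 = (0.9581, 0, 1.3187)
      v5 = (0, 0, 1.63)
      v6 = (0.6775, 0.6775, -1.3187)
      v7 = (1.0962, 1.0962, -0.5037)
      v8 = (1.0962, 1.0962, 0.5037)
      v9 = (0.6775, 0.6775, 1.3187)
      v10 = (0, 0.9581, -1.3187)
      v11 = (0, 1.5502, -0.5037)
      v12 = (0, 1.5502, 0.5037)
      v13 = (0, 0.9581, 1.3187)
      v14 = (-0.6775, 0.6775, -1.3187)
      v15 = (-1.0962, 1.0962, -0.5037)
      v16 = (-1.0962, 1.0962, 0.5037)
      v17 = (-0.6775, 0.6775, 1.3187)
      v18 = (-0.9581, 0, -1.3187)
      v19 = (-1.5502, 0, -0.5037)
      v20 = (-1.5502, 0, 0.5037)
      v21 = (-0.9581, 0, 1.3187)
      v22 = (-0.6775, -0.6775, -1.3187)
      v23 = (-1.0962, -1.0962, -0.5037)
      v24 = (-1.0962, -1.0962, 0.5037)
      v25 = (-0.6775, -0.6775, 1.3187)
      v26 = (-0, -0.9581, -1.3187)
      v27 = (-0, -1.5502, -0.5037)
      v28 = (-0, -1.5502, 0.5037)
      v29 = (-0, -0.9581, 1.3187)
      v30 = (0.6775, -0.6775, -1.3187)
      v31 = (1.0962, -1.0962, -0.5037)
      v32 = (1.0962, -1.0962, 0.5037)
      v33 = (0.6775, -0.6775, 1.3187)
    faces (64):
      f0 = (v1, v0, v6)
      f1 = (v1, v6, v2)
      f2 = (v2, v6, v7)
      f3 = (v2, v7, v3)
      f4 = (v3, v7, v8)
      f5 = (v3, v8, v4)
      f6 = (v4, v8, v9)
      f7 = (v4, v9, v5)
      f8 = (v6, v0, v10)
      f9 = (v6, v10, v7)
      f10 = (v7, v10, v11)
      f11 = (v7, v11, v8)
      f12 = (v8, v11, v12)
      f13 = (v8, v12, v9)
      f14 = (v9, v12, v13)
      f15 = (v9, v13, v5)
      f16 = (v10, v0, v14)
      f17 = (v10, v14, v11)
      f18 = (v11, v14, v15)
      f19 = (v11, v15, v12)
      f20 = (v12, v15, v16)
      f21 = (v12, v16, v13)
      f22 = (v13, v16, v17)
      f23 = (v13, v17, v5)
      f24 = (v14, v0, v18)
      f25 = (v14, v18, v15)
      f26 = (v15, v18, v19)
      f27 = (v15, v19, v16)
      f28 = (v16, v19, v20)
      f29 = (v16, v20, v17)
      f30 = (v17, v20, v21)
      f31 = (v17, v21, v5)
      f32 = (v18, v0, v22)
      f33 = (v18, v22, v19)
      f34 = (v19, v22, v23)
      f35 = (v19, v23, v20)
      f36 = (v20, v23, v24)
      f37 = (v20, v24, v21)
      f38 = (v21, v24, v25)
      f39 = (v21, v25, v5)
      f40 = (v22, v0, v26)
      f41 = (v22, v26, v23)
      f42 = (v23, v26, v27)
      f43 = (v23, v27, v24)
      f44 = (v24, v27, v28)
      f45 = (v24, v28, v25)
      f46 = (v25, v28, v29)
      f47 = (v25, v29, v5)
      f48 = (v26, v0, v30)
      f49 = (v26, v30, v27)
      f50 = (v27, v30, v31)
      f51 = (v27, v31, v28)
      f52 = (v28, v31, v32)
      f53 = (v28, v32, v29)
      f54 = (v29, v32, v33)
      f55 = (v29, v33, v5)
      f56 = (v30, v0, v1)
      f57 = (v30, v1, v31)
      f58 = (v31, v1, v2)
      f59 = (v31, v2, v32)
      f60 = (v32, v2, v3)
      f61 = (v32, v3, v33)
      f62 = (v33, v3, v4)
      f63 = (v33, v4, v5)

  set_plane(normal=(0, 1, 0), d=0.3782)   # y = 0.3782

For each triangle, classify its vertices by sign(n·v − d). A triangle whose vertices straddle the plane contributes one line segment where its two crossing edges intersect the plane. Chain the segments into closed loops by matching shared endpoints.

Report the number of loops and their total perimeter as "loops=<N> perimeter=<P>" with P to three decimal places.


loops=1 perimeter=9.351

Straddling triangles (20 of 64):
  (v1,v0,v6) [--+] → (0.3782, 0.3782, -1.45622)–(0.801461, 0.3782, -1.3187)  len=0.4450
  (v1,v6,v2) [-+-] → (0.801461, 0.3782, -1.3187)–(1.06303, 0.3782, -0.958656)  len=0.4450
  (v2,v6,v7) [-++] → (1.06303, 0.3782, -0.958656)–(1.39357, 0.3782, -0.5037)  len=0.5623
  (v2,v7,v3) [-+-] → (1.39357, 0.3782, -0.5037)–(1.39357, 0.3782, 0.156137)  len=0.6598
  (v3,v7,v8) [-++] → (1.39357, 0.3782, 0.156137)–(1.39357, 0.3782, 0.5037)  len=0.3476
  (v3,v8,v4) [-+-] → (1.39357, 0.3782, 0.5037)–(1.00575, 0.3782, 1.03752)  len=0.6598
  (v4,v8,v9) [-++] → (1.00575, 0.3782, 1.03752)–(0.801461, 0.3782, 1.3187)  len=0.3476
  (v4,v9,v5) [-+-] → (0.801461, 0.3782, 1.3187)–(0.3782, 0.3782, 1.45622)  len=0.4450
  (v6,v0,v10) [+-+] → (0.3782, 0.3782, -1.45622)–(0, 0.3782, -1.50712)  len=0.3816
  (v9,v13,v5) [++-] → (0, 0.3782, 1.50712)–(0.3782, 0.3782, 1.45622)  len=0.3816
  (v10,v0,v14) [+-+] → (0, 0.3782, -1.50712)–(-0.3782, 0.3782, -1.45622)  len=0.3816
  (v13,v17,v5) [++-] → (-0.3782, 0.3782, 1.45622)–(0, 0.3782, 1.50712)  len=0.3816
  (v14,v0,v18) [+--] → (-0.3782, 0.3782, -1.45622)–(-0.801461, 0.3782, -1.3187)  len=0.4450
  (v14,v18,v15) [+-+] → (-0.801461, 0.3782, -1.3187)–(-1.00575, 0.3782, -1.03752)  len=0.3476
  (v15,v18,v19) [+--] → (-1.00575, 0.3782, -1.03752)–(-1.39357, 0.3782, -0.5037)  len=0.6598
  (v15,v19,v16) [+-+] → (-1.39357, 0.3782, -0.5037)–(-1.39357, 0.3782, -0.156137)  len=0.3476
  (v16,v19,v20) [+--] → (-1.39357, 0.3782, -0.156137)–(-1.39357, 0.3782, 0.5037)  len=0.6598
  (v16,v20,v17) [+-+] → (-1.39357, 0.3782, 0.5037)–(-1.06303, 0.3782, 0.958656)  len=0.5623
  (v17,v20,v21) [+--] → (-1.06303, 0.3782, 0.958656)–(-0.801461, 0.3782, 1.3187)  len=0.4450
  (v17,v21,v5) [+--] → (-0.801461, 0.3782, 1.3187)–(-0.3782, 0.3782, 1.45622)  len=0.4450

Chained into 1 loop(s):
  loop 1: 20 segments, perimeter = 9.3509
Total perimeter = 9.351


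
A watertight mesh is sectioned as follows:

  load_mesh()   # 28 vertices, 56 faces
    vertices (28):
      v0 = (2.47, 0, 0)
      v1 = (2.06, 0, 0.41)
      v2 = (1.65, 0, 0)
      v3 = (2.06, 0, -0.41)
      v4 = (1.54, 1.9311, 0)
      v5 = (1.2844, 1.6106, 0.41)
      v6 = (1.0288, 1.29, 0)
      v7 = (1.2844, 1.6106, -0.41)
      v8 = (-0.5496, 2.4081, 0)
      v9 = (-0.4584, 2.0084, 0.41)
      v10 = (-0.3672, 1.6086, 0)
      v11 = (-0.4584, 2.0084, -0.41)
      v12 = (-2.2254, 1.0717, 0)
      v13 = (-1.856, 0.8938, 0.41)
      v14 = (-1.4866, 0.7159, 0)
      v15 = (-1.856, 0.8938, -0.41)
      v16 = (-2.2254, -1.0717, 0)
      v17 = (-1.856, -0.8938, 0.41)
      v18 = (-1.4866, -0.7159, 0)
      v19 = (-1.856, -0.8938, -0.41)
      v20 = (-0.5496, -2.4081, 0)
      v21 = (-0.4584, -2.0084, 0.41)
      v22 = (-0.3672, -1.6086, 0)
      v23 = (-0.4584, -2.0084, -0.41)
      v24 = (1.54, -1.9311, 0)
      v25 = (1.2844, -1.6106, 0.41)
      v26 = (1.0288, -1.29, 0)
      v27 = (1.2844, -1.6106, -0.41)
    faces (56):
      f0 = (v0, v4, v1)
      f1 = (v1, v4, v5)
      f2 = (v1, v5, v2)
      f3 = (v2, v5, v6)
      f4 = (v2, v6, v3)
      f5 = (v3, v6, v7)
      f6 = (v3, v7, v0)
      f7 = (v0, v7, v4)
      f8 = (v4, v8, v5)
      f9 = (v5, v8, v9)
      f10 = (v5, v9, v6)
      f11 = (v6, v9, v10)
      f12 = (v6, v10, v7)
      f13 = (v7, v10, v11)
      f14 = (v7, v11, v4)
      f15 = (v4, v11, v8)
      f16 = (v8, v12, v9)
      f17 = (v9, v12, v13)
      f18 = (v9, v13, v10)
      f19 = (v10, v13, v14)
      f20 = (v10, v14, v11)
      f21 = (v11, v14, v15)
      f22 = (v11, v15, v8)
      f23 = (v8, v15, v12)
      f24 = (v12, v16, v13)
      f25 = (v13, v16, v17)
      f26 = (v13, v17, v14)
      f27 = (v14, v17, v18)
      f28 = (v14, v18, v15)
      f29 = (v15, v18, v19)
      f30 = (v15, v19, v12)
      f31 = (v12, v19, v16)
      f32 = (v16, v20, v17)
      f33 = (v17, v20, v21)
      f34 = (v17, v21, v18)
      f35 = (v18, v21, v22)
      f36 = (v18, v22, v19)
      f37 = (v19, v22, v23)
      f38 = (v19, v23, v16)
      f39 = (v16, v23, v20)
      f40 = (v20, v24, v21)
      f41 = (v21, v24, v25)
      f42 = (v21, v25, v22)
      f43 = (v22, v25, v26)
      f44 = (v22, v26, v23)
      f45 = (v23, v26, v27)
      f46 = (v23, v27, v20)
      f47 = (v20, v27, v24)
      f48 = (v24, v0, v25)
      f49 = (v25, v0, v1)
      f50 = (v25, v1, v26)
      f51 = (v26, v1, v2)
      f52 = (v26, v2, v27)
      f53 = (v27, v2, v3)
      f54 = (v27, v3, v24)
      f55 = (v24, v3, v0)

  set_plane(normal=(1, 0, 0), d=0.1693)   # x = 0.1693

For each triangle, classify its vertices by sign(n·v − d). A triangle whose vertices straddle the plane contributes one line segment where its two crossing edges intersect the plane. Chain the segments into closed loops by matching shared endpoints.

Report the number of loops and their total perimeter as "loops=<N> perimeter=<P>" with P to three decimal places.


loops=2 perimeter=4.466

Straddling triangles (16 of 56):
  (v4,v8,v5) [+-+] → (0.1693, 2.24399, 0)–(0.1693, 2.09549, 0.160714)  len=0.2188
  (v5,v8,v9) [+--] → (0.1693, 2.09549, 0.160714)–(0.1693, 1.86513, 0.41)  len=0.3394
  (v5,v9,v6) [+-+] → (0.1693, 1.86513, 0.41)–(0.1693, 1.70519, 0.236952)  len=0.2356
  (v6,v9,v10) [+--] → (0.1693, 1.70519, 0.236952)–(0.1693, 1.48616, 0)  len=0.3227
  (v6,v10,v7) [+-+] → (0.1693, 1.48616, 0)–(0.1693, 1.60925, -0.133183)  len=0.1814
  (v7,v10,v11) [+--] → (0.1693, 1.60925, -0.133183)–(0.1693, 1.86513, -0.41)  len=0.3770
  (v7,v11,v4) [+-+] → (0.1693, 1.86513, -0.41)–(0.1693, 1.98412, -0.281218)  len=0.1753
  (v4,v11,v8) [+--] → (0.1693, 1.98412, -0.281218)–(0.1693, 2.24399, 0)  len=0.3829
  (v20,v24,v21) [-+-] → (0.1693, -2.24399, 0)–(0.1693, -1.98412, 0.281218)  len=0.3829
  (v21,v24,v25) [-++] → (0.1693, -1.98412, 0.281218)–(0.1693, -1.86513, 0.41)  len=0.1753
  (v21,v25,v22) [-+-] → (0.1693, -1.86513, 0.41)–(0.1693, -1.60925, 0.133183)  len=0.3770
  (v22,v25,v26) [-++] → (0.1693, -1.60925, 0.133183)–(0.1693, -1.48616, 0)  len=0.1814
  (v22,v26,v23) [-+-] → (0.1693, -1.48616, 0)–(0.1693, -1.70519, -0.236952)  len=0.3227
  (v23,v26,v27) [-++] → (0.1693, -1.70519, -0.236952)–(0.1693, -1.86513, -0.41)  len=0.2356
  (v23,v27,v20) [-+-] → (0.1693, -1.86513, -0.41)–(0.1693, -2.09549, -0.160714)  len=0.3394
  (v20,v27,v24) [-++] → (0.1693, -2.09549, -0.160714)–(0.1693, -2.24399, 0)  len=0.2188

Chained into 2 loop(s):
  loop 1: 8 segments, perimeter = 2.2331
  loop 2: 8 segments, perimeter = 2.2331
Total perimeter = 4.466


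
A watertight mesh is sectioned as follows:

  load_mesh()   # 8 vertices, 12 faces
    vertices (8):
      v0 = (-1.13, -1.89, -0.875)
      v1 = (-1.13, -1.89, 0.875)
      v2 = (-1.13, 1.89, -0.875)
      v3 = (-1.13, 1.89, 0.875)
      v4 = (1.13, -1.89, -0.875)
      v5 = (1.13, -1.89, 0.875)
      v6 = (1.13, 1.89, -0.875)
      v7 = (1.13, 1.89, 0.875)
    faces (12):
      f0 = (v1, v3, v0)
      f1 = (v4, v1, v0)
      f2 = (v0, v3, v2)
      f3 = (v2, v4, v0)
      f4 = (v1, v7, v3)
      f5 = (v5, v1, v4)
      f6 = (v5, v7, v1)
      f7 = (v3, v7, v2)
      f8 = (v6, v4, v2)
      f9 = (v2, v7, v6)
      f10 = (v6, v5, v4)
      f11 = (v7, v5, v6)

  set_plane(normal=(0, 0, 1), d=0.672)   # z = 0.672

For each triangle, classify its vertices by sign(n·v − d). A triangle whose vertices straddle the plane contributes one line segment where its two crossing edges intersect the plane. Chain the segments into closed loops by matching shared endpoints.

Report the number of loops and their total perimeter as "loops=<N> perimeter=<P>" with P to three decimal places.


Straddling triangles (8 of 12):
  (v1,v3,v0) [++-] → (-1.13, 1.45152, 0.672)–(-1.13, -1.89, 0.672)  len=3.3415
  (v4,v1,v0) [-+-] → (-0.86784, -1.89, 0.672)–(-1.13, -1.89, 0.672)  len=0.2622
  (v0,v3,v2) [-+-] → (-1.13, 1.45152, 0.672)–(-1.13, 1.89, 0.672)  len=0.4385
  (v5,v1,v4) [++-] → (-0.86784, -1.89, 0.672)–(1.13, -1.89, 0.672)  len=1.9978
  (v3,v7,v2) [++-] → (0.86784, 1.89, 0.672)–(-1.13, 1.89, 0.672)  len=1.9978
  (v2,v7,v6) [-+-] → (0.86784, 1.89, 0.672)–(1.13, 1.89, 0.672)  len=0.2622
  (v6,v5,v4) [-+-] → (1.13, -1.45152, 0.672)–(1.13, -1.89, 0.672)  len=0.4385
  (v7,v5,v6) [++-] → (1.13, -1.45152, 0.672)–(1.13, 1.89, 0.672)  len=3.3415

Chained into 1 loop(s):
  loop 1: 8 segments, perimeter = 12.0800
Total perimeter = 12.080

loops=1 perimeter=12.080


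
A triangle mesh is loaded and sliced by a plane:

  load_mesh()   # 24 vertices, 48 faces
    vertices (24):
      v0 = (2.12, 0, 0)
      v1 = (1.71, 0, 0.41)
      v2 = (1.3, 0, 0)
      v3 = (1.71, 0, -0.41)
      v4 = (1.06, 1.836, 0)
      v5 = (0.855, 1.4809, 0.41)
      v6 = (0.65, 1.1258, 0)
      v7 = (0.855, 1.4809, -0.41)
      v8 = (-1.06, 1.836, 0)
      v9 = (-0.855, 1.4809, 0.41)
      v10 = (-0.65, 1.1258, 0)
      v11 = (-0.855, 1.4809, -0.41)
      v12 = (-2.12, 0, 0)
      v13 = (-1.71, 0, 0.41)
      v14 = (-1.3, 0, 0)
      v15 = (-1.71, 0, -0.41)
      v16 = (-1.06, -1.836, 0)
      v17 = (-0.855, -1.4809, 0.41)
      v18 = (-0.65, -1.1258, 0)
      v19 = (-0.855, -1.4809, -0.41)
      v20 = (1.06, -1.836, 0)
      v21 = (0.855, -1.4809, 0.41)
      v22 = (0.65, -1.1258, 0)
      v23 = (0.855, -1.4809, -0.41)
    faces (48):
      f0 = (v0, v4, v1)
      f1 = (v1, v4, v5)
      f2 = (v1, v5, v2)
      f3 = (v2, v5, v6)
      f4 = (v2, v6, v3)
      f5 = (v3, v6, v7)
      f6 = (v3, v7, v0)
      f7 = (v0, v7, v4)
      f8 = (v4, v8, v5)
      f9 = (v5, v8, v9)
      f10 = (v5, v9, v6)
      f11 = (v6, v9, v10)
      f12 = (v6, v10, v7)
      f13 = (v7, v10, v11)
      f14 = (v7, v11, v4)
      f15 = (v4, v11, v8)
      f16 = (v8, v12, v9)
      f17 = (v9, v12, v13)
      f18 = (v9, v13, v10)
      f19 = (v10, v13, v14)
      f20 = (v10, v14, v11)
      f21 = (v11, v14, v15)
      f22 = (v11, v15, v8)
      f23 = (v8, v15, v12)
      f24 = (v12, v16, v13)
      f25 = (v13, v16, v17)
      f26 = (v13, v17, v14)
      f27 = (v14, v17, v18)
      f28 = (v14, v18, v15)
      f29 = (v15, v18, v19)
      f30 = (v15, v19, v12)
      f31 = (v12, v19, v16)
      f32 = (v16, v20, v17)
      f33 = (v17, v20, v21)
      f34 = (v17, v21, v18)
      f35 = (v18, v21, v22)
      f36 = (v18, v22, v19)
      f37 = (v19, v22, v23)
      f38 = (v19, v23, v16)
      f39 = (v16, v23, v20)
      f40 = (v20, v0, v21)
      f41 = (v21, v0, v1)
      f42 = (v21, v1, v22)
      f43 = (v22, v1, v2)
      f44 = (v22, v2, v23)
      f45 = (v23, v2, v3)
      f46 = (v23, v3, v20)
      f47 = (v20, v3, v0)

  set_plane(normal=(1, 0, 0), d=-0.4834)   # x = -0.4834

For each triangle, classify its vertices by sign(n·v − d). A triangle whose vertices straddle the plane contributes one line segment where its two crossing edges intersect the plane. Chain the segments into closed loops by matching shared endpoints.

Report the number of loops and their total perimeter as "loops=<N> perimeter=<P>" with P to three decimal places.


loops=2 perimeter=4.339

Straddling triangles (16 of 48):
  (v4,v8,v5) [+-+] → (-0.4834, 1.836, 0)–(-0.4834, 1.72908, 0.12345)  len=0.1633
  (v5,v8,v9) [+--] → (-0.4834, 1.72908, 0.12345)–(-0.4834, 1.4809, 0.41)  len=0.3791
  (v5,v9,v6) [+-+] → (-0.4834, 1.4809, 0.41)–(-0.4834, 1.39322, 0.308767)  len=0.1339
  (v6,v9,v10) [+--] → (-0.4834, 1.39322, 0.308767)–(-0.4834, 1.1258, 0)  len=0.4085
  (v6,v10,v7) [+-+] → (-0.4834, 1.1258, 0)–(-0.4834, 1.16511, -0.045386)  len=0.0600
  (v7,v10,v11) [+--] → (-0.4834, 1.16511, -0.045386)–(-0.4834, 1.4809, -0.41)  len=0.4824
  (v7,v11,v4) [+-+] → (-0.4834, 1.4809, -0.41)–(-0.4834, 1.54981, -0.330441)  len=0.1053
  (v4,v11,v8) [+--] → (-0.4834, 1.54981, -0.330441)–(-0.4834, 1.836, 0)  len=0.4371
  (v16,v20,v17) [-+-] → (-0.4834, -1.836, 0)–(-0.4834, -1.54981, 0.330441)  len=0.4371
  (v17,v20,v21) [-++] → (-0.4834, -1.54981, 0.330441)–(-0.4834, -1.4809, 0.41)  len=0.1053
  (v17,v21,v18) [-+-] → (-0.4834, -1.4809, 0.41)–(-0.4834, -1.16511, 0.045386)  len=0.4824
  (v18,v21,v22) [-++] → (-0.4834, -1.16511, 0.045386)–(-0.4834, -1.1258, 0)  len=0.0600
  (v18,v22,v19) [-+-] → (-0.4834, -1.1258, 0)–(-0.4834, -1.39322, -0.308767)  len=0.4085
  (v19,v22,v23) [-++] → (-0.4834, -1.39322, -0.308767)–(-0.4834, -1.4809, -0.41)  len=0.1339
  (v19,v23,v16) [-+-] → (-0.4834, -1.4809, -0.41)–(-0.4834, -1.72908, -0.12345)  len=0.3791
  (v16,v23,v20) [-++] → (-0.4834, -1.72908, -0.12345)–(-0.4834, -1.836, 0)  len=0.1633

Chained into 2 loop(s):
  loop 1: 8 segments, perimeter = 2.1696
  loop 2: 8 segments, perimeter = 2.1696
Total perimeter = 4.339


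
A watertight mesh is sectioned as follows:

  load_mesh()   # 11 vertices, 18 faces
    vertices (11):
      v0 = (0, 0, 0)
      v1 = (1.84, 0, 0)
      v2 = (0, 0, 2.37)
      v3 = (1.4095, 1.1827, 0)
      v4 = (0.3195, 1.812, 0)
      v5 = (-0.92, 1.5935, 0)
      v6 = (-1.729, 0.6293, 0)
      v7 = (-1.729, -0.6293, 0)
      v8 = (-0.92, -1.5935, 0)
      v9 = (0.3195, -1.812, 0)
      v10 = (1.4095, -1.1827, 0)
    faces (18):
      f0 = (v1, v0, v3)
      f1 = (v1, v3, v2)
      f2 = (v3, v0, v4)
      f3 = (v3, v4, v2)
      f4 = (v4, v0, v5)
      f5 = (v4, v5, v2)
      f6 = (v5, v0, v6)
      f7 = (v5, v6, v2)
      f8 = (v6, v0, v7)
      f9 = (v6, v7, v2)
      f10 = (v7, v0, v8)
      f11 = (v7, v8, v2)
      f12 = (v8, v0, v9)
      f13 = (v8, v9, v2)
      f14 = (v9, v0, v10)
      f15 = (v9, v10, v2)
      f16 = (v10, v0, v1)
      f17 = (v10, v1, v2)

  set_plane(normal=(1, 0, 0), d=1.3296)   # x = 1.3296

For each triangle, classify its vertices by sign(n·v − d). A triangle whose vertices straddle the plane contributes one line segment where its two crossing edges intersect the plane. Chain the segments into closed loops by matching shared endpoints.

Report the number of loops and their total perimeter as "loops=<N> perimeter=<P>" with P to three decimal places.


loops=1 perimeter=5.273

Straddling triangles (8 of 18):
  (v1,v0,v3) [+-+] → (1.3296, 0, 0)–(1.3296, 1.11566, 0)  len=1.1157
  (v1,v3,v2) [++-] → (1.3296, 1.11566, 0.134348)–(1.3296, 0, 0.657417)  len=1.2322
  (v3,v0,v4) [+--] → (1.3296, 1.11566, 0)–(1.3296, 1.22883, 0)  len=0.1132
  (v3,v4,v2) [+--] → (1.3296, 1.22883, 0)–(1.3296, 1.11566, 0.134348)  len=0.1757
  (v9,v0,v10) [--+] → (1.3296, -1.11566, 0)–(1.3296, -1.22883, 0)  len=0.1132
  (v9,v10,v2) [-+-] → (1.3296, -1.22883, 0)–(1.3296, -1.11566, 0.134348)  len=0.1757
  (v10,v0,v1) [+-+] → (1.3296, -1.11566, 0)–(1.3296, 0, 0)  len=1.1157
  (v10,v1,v2) [++-] → (1.3296, 0, 0.657417)–(1.3296, -1.11566, 0.134348)  len=1.2322

Chained into 1 loop(s):
  loop 1: 8 segments, perimeter = 5.2734
Total perimeter = 5.273


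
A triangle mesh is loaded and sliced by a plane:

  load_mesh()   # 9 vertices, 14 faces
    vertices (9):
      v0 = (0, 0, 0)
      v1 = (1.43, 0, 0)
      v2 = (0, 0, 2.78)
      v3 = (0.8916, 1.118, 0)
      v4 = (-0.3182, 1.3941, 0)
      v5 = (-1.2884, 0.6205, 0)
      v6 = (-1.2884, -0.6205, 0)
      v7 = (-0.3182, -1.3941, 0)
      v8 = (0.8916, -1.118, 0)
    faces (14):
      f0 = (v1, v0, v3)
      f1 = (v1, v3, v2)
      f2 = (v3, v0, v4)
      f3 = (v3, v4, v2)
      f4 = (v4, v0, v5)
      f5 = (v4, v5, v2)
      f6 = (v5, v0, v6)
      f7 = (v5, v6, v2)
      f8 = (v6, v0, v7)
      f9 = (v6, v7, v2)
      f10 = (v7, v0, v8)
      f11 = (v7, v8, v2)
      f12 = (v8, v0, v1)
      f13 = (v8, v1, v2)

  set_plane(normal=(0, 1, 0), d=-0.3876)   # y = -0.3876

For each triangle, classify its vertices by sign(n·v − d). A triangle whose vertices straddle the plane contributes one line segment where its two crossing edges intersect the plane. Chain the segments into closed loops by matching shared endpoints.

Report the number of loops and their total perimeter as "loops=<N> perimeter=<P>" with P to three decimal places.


loops=1 perimeter=7.366

Straddling triangles (8 of 14):
  (v5,v0,v6) [++-] → (-0.804809, -0.3876, 0)–(-1.2884, -0.3876, 0)  len=0.4836
  (v5,v6,v2) [+-+] → (-1.2884, -0.3876, 0)–(-0.804809, -0.3876, 1.04345)  len=1.1501
  (v6,v0,v7) [-+-] → (-0.804809, -0.3876, 0)–(-0.0884688, -0.3876, 0)  len=0.7163
  (v6,v7,v2) [--+] → (-0.0884688, -0.3876, 2.00708)–(-0.804809, -0.3876, 1.04345)  len=1.2007
  (v7,v0,v8) [-+-] → (-0.0884688, -0.3876, 0)–(0.309109, -0.3876, 0)  len=0.3976
  (v7,v8,v2) [--+] → (0.309109, -0.3876, 1.8162)–(-0.0884688, -0.3876, 2.00708)  len=0.4410
  (v8,v0,v1) [-++] → (0.309109, -0.3876, 0)–(1.24334, -0.3876, 0)  len=0.9342
  (v8,v1,v2) [-++] → (1.24334, -0.3876, 0)–(0.309109, -0.3876, 1.8162)  len=2.0424

Chained into 1 loop(s):
  loop 1: 8 segments, perimeter = 7.3659
Total perimeter = 7.366


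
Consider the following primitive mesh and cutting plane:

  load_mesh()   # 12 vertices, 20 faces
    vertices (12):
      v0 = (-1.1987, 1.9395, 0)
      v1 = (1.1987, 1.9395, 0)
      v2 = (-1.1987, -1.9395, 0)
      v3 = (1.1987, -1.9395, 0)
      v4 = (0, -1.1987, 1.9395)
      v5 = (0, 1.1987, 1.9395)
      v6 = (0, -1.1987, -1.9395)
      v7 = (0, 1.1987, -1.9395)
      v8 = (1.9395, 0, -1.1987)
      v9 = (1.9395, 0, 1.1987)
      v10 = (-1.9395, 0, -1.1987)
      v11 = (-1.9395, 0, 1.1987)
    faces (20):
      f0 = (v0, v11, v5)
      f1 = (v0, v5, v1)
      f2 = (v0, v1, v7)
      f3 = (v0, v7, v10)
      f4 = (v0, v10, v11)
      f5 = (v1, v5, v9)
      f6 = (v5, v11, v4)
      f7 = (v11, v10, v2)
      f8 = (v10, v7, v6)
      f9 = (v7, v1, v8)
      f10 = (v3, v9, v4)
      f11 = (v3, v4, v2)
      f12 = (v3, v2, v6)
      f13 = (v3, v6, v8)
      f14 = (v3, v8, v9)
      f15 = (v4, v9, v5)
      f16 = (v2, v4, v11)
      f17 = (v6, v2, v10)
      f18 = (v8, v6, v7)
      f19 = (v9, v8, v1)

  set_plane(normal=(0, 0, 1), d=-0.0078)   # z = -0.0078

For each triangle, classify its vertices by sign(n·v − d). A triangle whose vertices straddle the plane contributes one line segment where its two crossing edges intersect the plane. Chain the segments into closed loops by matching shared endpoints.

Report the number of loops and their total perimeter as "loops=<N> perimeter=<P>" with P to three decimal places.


Straddling triangles (10 of 20):
  (v0,v1,v7) [++-] → (1.19388, 1.93652, -0.0078)–(-1.19388, 1.93652, -0.0078)  len=2.3878
  (v0,v7,v10) [+--] → (-1.19388, 1.93652, -0.0078)–(-1.20352, 1.92688, -0.0078)  len=0.0136
  (v0,v10,v11) [+-+] → (-1.20352, 1.92688, -0.0078)–(-1.9395, 0, -0.0078)  len=2.0627
  (v11,v10,v2) [+-+] → (-1.9395, 0, -0.0078)–(-1.20352, -1.92688, -0.0078)  len=2.0627
  (v7,v1,v8) [-+-] → (1.19388, 1.93652, -0.0078)–(1.20352, 1.92688, -0.0078)  len=0.0136
  (v3,v2,v6) [++-] → (-1.19388, -1.93652, -0.0078)–(1.19388, -1.93652, -0.0078)  len=2.3878
  (v3,v6,v8) [+--] → (1.19388, -1.93652, -0.0078)–(1.20352, -1.92688, -0.0078)  len=0.0136
  (v3,v8,v9) [+-+] → (1.20352, -1.92688, -0.0078)–(1.9395, 0, -0.0078)  len=2.0627
  (v6,v2,v10) [-+-] → (-1.19388, -1.93652, -0.0078)–(-1.20352, -1.92688, -0.0078)  len=0.0136
  (v9,v8,v1) [+-+] → (1.9395, 0, -0.0078)–(1.20352, 1.92688, -0.0078)  len=2.0627

Chained into 1 loop(s):
  loop 1: 10 segments, perimeter = 13.0807
Total perimeter = 13.081

loops=1 perimeter=13.081


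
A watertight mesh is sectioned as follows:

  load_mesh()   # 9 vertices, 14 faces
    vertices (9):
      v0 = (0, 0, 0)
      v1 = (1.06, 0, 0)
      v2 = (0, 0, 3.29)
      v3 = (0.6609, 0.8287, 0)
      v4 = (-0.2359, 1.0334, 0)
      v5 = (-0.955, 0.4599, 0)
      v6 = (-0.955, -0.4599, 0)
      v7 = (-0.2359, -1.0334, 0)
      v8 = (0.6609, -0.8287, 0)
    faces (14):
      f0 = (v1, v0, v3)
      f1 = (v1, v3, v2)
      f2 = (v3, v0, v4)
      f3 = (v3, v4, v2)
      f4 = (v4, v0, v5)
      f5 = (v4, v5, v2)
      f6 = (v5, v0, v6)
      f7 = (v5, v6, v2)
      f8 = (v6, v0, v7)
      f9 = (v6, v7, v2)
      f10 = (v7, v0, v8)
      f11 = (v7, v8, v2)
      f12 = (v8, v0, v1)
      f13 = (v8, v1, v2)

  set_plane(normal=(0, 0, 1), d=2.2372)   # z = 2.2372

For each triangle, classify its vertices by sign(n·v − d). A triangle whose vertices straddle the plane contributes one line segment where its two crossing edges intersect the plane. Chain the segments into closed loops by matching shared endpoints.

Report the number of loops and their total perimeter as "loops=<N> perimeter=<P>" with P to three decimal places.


Straddling triangles (7 of 14):
  (v1,v3,v2) [--+] → (0.211488, 0.265184, 2.2372)–(0.3392, 0, 2.2372)  len=0.2943
  (v3,v4,v2) [--+] → (-0.075488, 0.330688, 2.2372)–(0.211488, 0.265184, 2.2372)  len=0.2944
  (v4,v5,v2) [--+] → (-0.3056, 0.147168, 2.2372)–(-0.075488, 0.330688, 2.2372)  len=0.2943
  (v5,v6,v2) [--+] → (-0.3056, -0.147168, 2.2372)–(-0.3056, 0.147168, 2.2372)  len=0.2943
  (v6,v7,v2) [--+] → (-0.075488, -0.330688, 2.2372)–(-0.3056, -0.147168, 2.2372)  len=0.2943
  (v7,v8,v2) [--+] → (0.211488, -0.265184, 2.2372)–(-0.075488, -0.330688, 2.2372)  len=0.2944
  (v8,v1,v2) [--+] → (0.3392, 0, 2.2372)–(0.211488, -0.265184, 2.2372)  len=0.2943

Chained into 1 loop(s):
  loop 1: 7 segments, perimeter = 2.0604
Total perimeter = 2.060

loops=1 perimeter=2.060


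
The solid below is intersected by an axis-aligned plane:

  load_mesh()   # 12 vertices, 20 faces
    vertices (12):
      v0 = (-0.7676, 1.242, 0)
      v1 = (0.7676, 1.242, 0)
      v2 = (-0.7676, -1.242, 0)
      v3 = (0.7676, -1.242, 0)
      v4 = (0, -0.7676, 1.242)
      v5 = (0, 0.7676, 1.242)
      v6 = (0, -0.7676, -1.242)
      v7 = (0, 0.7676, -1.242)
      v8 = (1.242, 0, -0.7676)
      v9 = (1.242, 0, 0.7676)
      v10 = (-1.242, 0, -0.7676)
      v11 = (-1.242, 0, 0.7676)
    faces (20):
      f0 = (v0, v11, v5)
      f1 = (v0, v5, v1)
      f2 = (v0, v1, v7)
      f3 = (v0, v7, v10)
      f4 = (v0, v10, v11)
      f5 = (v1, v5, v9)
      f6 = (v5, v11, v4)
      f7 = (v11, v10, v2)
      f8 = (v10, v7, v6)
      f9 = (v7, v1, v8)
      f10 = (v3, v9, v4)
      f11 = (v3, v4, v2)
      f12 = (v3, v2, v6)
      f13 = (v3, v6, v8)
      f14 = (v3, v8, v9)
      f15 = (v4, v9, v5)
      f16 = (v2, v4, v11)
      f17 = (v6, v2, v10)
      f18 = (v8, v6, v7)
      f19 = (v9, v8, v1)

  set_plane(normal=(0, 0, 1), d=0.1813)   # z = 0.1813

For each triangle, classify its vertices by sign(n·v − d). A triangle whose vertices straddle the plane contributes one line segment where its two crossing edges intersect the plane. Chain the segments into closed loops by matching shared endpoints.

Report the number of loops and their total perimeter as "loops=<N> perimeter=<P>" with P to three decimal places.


loops=1 perimeter=7.952

Straddling triangles (10 of 20):
  (v0,v11,v5) [-++] → (-0.879649, 0.948651, 0.1813)–(-0.65555, 1.17275, 0.1813)  len=0.3169
  (v0,v5,v1) [-+-] → (-0.65555, 1.17275, 0.1813)–(0.65555, 1.17275, 0.1813)  len=1.3111
  (v0,v10,v11) [--+] → (-1.242, 0, 0.1813)–(-0.879649, 0.948651, 0.1813)  len=1.0155
  (v1,v5,v9) [-++] → (0.65555, 1.17275, 0.1813)–(0.879649, 0.948651, 0.1813)  len=0.3169
  (v11,v10,v2) [+--] → (-1.242, 0, 0.1813)–(-0.879649, -0.948651, 0.1813)  len=1.0155
  (v3,v9,v4) [-++] → (0.879649, -0.948651, 0.1813)–(0.65555, -1.17275, 0.1813)  len=0.3169
  (v3,v4,v2) [-+-] → (0.65555, -1.17275, 0.1813)–(-0.65555, -1.17275, 0.1813)  len=1.3111
  (v3,v8,v9) [--+] → (1.242, 0, 0.1813)–(0.879649, -0.948651, 0.1813)  len=1.0155
  (v2,v4,v11) [-++] → (-0.65555, -1.17275, 0.1813)–(-0.879649, -0.948651, 0.1813)  len=0.3169
  (v9,v8,v1) [+--] → (1.242, 0, 0.1813)–(0.879649, 0.948651, 0.1813)  len=1.0155

Chained into 1 loop(s):
  loop 1: 10 segments, perimeter = 7.9519
Total perimeter = 7.952


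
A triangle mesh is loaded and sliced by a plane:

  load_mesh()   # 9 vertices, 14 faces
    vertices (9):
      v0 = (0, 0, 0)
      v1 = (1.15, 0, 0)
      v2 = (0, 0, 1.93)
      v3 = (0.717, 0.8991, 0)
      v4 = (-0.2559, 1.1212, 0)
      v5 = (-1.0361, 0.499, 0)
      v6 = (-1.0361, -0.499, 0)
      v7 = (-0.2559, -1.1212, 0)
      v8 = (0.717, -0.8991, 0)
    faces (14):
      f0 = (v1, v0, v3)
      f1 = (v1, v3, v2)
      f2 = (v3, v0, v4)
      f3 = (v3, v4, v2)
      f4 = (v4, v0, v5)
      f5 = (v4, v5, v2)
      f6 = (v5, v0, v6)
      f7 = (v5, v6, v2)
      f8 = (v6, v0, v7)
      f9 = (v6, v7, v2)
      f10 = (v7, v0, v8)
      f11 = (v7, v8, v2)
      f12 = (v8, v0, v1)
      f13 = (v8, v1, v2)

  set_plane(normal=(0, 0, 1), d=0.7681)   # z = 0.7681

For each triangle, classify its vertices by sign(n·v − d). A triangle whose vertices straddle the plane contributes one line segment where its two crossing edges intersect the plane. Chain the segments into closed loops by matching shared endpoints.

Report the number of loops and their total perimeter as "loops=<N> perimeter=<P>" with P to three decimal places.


loops=1 perimeter=4.205

Straddling triangles (7 of 14):
  (v1,v3,v2) [--+] → (0.431649, 0.541277, 0.7681)–(0.692324, 0, 0.7681)  len=0.6008
  (v3,v4,v2) [--+] → (-0.154057, 0.674986, 0.7681)–(0.431649, 0.541277, 0.7681)  len=0.6008
  (v4,v5,v2) [--+] → (-0.623754, 0.300408, 0.7681)–(-0.154057, 0.674986, 0.7681)  len=0.6008
  (v5,v6,v2) [--+] → (-0.623754, -0.300408, 0.7681)–(-0.623754, 0.300408, 0.7681)  len=0.6008
  (v6,v7,v2) [--+] → (-0.154057, -0.674986, 0.7681)–(-0.623754, -0.300408, 0.7681)  len=0.6008
  (v7,v8,v2) [--+] → (0.431649, -0.541277, 0.7681)–(-0.154057, -0.674986, 0.7681)  len=0.6008
  (v8,v1,v2) [--+] → (0.692324, 0, 0.7681)–(0.431649, -0.541277, 0.7681)  len=0.6008

Chained into 1 loop(s):
  loop 1: 7 segments, perimeter = 4.2055
Total perimeter = 4.205


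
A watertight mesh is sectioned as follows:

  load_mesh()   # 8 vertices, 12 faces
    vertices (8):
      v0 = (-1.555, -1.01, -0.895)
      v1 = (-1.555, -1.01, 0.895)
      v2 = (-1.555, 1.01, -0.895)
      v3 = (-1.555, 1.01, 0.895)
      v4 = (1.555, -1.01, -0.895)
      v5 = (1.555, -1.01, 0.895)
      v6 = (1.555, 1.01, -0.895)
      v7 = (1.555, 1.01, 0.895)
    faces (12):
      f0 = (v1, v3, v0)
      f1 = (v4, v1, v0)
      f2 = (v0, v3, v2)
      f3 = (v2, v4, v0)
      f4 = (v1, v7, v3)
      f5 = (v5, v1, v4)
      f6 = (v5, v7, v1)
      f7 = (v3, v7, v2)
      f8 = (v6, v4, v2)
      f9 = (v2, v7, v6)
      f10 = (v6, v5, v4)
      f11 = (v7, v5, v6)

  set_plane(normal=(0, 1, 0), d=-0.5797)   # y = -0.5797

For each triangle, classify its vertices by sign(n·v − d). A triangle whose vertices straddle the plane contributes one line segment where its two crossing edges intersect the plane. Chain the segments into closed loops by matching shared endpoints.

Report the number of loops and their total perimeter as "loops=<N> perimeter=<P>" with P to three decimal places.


Straddling triangles (8 of 12):
  (v1,v3,v0) [-+-] → (-1.555, -0.5797, 0.895)–(-1.555, -0.5797, -0.513695)  len=1.4087
  (v0,v3,v2) [-++] → (-1.555, -0.5797, -0.513695)–(-1.555, -0.5797, -0.895)  len=0.3813
  (v2,v4,v0) [+--] → (0.892508, -0.5797, -0.895)–(-1.555, -0.5797, -0.895)  len=2.4475
  (v1,v7,v3) [-++] → (-0.892508, -0.5797, 0.895)–(-1.555, -0.5797, 0.895)  len=0.6625
  (v5,v7,v1) [-+-] → (1.555, -0.5797, 0.895)–(-0.892508, -0.5797, 0.895)  len=2.4475
  (v6,v4,v2) [+-+] → (1.555, -0.5797, -0.895)–(0.892508, -0.5797, -0.895)  len=0.6625
  (v6,v5,v4) [+--] → (1.555, -0.5797, 0.513695)–(1.555, -0.5797, -0.895)  len=1.4087
  (v7,v5,v6) [+-+] → (1.555, -0.5797, 0.895)–(1.555, -0.5797, 0.513695)  len=0.3813

Chained into 1 loop(s):
  loop 1: 8 segments, perimeter = 9.8000
Total perimeter = 9.800

loops=1 perimeter=9.800


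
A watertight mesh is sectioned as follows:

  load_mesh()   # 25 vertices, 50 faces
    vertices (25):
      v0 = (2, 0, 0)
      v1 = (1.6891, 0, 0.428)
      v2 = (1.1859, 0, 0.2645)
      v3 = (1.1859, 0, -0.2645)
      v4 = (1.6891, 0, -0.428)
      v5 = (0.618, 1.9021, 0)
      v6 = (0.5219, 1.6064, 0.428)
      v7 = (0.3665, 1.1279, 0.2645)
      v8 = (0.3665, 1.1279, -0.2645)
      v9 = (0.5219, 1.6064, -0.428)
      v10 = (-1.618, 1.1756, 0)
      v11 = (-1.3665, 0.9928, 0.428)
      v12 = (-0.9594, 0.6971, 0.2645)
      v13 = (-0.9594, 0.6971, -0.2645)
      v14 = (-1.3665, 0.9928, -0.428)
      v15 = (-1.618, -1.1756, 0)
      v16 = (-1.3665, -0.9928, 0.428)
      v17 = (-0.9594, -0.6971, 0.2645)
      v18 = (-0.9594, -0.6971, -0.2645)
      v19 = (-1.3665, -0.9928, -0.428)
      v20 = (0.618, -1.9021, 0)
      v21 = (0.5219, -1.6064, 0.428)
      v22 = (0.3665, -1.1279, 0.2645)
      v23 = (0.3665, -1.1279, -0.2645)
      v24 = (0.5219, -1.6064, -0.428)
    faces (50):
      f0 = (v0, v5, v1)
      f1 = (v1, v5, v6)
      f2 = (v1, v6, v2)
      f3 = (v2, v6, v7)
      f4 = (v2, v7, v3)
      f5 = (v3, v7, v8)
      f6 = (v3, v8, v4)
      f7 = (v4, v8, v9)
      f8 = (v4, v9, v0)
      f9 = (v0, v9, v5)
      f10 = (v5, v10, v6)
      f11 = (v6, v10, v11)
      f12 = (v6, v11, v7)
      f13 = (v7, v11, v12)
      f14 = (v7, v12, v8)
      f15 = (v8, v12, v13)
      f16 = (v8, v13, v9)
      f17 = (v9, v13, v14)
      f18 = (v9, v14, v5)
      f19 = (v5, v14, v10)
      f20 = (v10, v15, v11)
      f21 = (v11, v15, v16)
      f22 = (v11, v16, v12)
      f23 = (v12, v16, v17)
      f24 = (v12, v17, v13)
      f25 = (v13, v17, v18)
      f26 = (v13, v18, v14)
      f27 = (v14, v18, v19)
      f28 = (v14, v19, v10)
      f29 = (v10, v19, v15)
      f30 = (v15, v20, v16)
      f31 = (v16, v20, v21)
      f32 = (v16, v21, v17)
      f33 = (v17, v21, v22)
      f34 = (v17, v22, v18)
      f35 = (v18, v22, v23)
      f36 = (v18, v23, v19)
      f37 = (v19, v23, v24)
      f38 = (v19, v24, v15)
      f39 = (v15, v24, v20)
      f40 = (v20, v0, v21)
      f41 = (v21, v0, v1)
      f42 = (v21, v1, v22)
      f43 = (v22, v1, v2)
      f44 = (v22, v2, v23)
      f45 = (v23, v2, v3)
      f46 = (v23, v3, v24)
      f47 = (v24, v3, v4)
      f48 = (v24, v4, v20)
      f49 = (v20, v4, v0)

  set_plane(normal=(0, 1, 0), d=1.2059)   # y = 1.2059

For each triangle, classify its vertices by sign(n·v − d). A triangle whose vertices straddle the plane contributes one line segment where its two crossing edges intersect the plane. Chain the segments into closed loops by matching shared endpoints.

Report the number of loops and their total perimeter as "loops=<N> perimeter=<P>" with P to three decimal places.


Straddling triangles (14 of 50):
  (v0,v5,v1) [-+-] → (1.12383, 1.2059, 0)–(1.01004, 1.2059, 0.156655)  len=0.1936
  (v1,v5,v6) [-++] → (1.01004, 1.2059, 0.156655)–(0.812901, 1.2059, 0.428)  len=0.3354
  (v1,v6,v2) [-+-] → (0.812901, 1.2059, 0.428)–(0.687445, 1.2059, 0.387237)  len=0.1319
  (v2,v6,v7) [-+-] → (0.687445, 1.2059, 0.387237)–(0.391832, 1.2059, 0.291152)  len=0.3108
  (v4,v8,v9) [--+] → (0.391832, 1.2059, -0.291152)–(0.812901, 1.2059, -0.428)  len=0.4427
  (v4,v9,v0) [-+-] → (0.812901, 1.2059, -0.428)–(0.890413, 1.2059, -0.321293)  len=0.1319
  (v0,v9,v5) [-++] → (0.890413, 1.2059, -0.321293)–(1.12383, 1.2059, 0)  len=0.3971
  (v5,v10,v6) [+-+] → (-1.52474, 1.2059, 0)–(-1.46749, 1.2059, 0.0301031)  len=0.0647
  (v6,v10,v11) [+--] → (-1.46749, 1.2059, 0.0301031)–(-0.710669, 1.2059, 0.428)  len=0.8550
  (v6,v11,v7) [+--] → (-0.710669, 1.2059, 0.428)–(0.391832, 1.2059, 0.291152)  len=1.1110
  (v8,v13,v9) [--+] → (-0.130537, 1.2059, -0.355987)–(0.391832, 1.2059, -0.291152)  len=0.5264
  (v9,v13,v14) [+--] → (-0.130537, 1.2059, -0.355987)–(-0.710669, 1.2059, -0.428)  len=0.5846
  (v9,v14,v5) [+-+] → (-0.710669, 1.2059, -0.428)–(-0.90142, 1.2059, -0.327696)  len=0.2155
  (v5,v14,v10) [+--] → (-0.90142, 1.2059, -0.327696)–(-1.52474, 1.2059, 0)  len=0.7042

Chained into 1 loop(s):
  loop 1: 14 segments, perimeter = 6.0049
Total perimeter = 6.005

loops=1 perimeter=6.005
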